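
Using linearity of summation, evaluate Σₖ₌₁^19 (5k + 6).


Σ(5k+6) = 5·Σk + 6·n
= 5·190 + 6·19
= 950 + 114 = 1064

Σ = 1064


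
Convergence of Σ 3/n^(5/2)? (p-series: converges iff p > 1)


p-series test: Σ c/n^p converges if p > 1, diverges if p ≤ 1 (constant c > 0 doesn't affect convergence).
p = 5/2
5/2 > 1 → CONVERGES

Converges (p = 5/2 > 1)


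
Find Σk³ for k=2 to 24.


Σₖ₌2^24 k³ = [24·25/2]² − [1·2/2]²
= 90000 − 1 = 89999

Σk³ = 89999


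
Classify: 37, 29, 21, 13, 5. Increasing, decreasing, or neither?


Differences: -8, -8, -8, -8
All differences < 0 → strictly DECREASING

Monotonically decreasing


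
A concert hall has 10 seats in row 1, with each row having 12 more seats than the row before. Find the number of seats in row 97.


aₙ = a₁ + (n-1)d
= 10 + (97-1)×12
= 10 + 1152
= 1162

a_97 = 1162


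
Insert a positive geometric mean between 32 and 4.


GM = √(32×4) = √128 = 11.3137

GM = 11.3137


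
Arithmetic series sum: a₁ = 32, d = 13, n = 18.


aₙ = 32 + (18-1)×13 = 253
Sₙ = n(a₁+aₙ)/2 = 18×(32+253)/2
= 18×285/2 = 2565

S_18 = 2565


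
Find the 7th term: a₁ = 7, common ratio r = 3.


aₙ = a₁·r^(n-1)
= 7×3^6
= 7×729
= 5103

a_7 = 5103


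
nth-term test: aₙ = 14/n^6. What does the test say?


lim(n→∞) 14/n^6 = 0
lim aₙ = 0 → nth-term test is INCONCLUSIVE
(Need other tests; this is actually a convergent p-series with p=6 > 1)

Inconclusive (lim aₙ = 0; need another test)


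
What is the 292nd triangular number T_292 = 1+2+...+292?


n(n+1)/2 = 292×293/2 = 85556/2 = 42778

Σk = 42778


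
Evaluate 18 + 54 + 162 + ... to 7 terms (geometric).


Sₙ = 18×(3^7 - 1)/(3 - 1)
= 18×(2187 - 1)/2
= 18×2186/2
= 19674

S_7 = 19674


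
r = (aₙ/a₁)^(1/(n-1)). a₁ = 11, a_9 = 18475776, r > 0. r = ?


r^(n-1) = aₙ/a₁
r^8 = 18475776/11 = 1679616
r = 1679616^(1/8)
= ±6; taking r > 0 gives r = 6

r = 6


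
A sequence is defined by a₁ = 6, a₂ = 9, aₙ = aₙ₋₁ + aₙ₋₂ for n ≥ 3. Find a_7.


Computing iteratively: 6, 9, 15, 24, 39, 63, 102
a_7 = 102

a_7 = 102


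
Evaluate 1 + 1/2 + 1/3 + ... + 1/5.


H_5 = 1/1 + 1/2 + 1/3 + 1/4 + 1/5
= 137/60
≈ 2.2833

H_5 = 137/60 ≈ 2.2833


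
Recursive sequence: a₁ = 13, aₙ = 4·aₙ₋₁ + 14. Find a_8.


Computing step by step:
a_1 = 13
a_2 = 66
a_3 = 278
a_4 = 1126
a_5 = 4518
a_6 = 18086
a_7 = 72358
a_8 = 289446


a_8 = 289446


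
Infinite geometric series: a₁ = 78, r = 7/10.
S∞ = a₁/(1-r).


S∞ = a₁/(1-r) = 78/(1 - 7/10)
= 78/(3/10)
= 260

S∞ = 260


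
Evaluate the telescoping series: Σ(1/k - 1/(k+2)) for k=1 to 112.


Telescoping with gap 2: two head and two tail terms survive.
= (1 + 1/2) - (1/113 + 1/114)
= 3/2 - 1/113 - 1/114 = 9548/6441

Sum = 9548/6441


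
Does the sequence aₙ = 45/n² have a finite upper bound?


a₁ = 45, a₂ = 45/4, a₃ = 45/9, ...
0 < aₙ ≤ 45 for all n ≥ 1
The sequence IS bounded

Bounded (0 < aₙ ≤ 45)


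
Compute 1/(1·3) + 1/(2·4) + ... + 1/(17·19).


1/(k(k+2)) = (1/2)·(1/k - 1/(k+2)) (partial fractions)
Telescoping: Σ = (1/2)·(1 + 1/2 - 1/18 - 1/19) = 119/171

Sum = 119/171


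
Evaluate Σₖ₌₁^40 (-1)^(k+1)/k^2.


S = 1 - 1/4 + 1/9 - 1/16 + 1/25 - 1/36 + 1/49 - 1/64 ± ...
= 0.8222
(Full series converges to +π²/12 ≈ +0.8225)

S_40 = 0.8222


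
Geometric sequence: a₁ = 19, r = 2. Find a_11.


aₙ = a₁·r^(n-1)
= 19×2^10
= 19×1024
= 19456

a_11 = 19456


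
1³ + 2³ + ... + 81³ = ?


n(n+1)/2 = 81×82/2 = 3321
Σk³ = 3321² = 11029041

Σk³ = 11029041


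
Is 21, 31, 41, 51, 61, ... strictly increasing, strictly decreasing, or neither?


Differences: 10, 10, 10, 10
All differences > 0 → strictly INCREASING

Monotonically increasing


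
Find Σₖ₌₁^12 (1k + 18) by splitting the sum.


Σ(1k+18) = 1·Σk + 18·n
= 1·78 + 18·12
= 78 + 216 = 294

Σ = 294


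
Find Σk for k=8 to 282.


Σₖ₌8^282 k = Σₖ₌₁^282 k − Σₖ₌₁^7 k
= 282·283/2 − 7·8/2
= 39903 − 28 = 39875

Σk = 39875


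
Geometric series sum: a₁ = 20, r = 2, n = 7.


Sₙ = 20×(2^7 - 1)/(2 - 1)
= 20×(128 - 1)/1
= 20×127/1
= 2540

S_7 = 2540


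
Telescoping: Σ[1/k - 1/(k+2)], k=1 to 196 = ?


Telescoping with gap 2: two head and two tail terms survive.
= (1 + 1/2) - (1/197 + 1/198)
= 3/2 - 1/197 - 1/198 = 29057/19503

Sum = 29057/19503


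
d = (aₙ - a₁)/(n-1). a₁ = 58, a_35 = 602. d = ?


d = (aₙ - a₁)/(n-1)
= (602 - 58)/(35-1)
= 544/34 = 16

d = 16


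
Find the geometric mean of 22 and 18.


GM = √(22×18) = √396 = 19.8997

GM = 19.8997


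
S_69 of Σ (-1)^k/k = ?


S = -1 + 1/2 - 1/3 + 1/4 - 1/5 + 1/6 - 1/7 + 1/8 ± ...
= -0.7003
(Full series converges to -ln(2) ≈ -0.6931)

S_69 = -0.7003


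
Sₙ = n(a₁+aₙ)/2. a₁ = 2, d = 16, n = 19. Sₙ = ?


aₙ = 2 + (19-1)×16 = 290
Sₙ = n(a₁+aₙ)/2 = 19×(2+290)/2
= 19×292/2 = 2774

S_19 = 2774


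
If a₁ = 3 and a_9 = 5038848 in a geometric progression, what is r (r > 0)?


r^(n-1) = aₙ/a₁
r^8 = 5038848/3 = 1679616
r = 1679616^(1/8)
= ±6; taking r > 0 gives r = 6

r = 6


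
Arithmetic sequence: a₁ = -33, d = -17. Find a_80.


aₙ = a₁ + (n-1)d
= -33 + (80-1)×-17
= -33 - 1343
= -1376

a_80 = -1376


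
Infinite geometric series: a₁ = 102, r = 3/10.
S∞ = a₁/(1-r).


S∞ = a₁/(1-r) = 102/(1 - 3/10)
= 102/(7/10)
= 1020/7

S∞ = 1020/7


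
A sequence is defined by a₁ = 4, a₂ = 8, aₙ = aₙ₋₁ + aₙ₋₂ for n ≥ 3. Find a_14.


Computing iteratively: 4, 8, 12, 20, 32, 52, 84, 136, 220, 356, 576, 932, ...
a_14 = 2440

a_14 = 2440


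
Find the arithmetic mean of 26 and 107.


AM = (26 + 107)/2 = 133/2 = 66.5

AM = 66.5


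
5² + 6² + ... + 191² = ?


Σₖ₌5^191 k² = Σₖ₌₁^191 k² − Σₖ₌₁^4 k²
= 191·192·383/6 − 4·5·9/6
= 2340896 − 30 = 2340866

Σk² = 2340866


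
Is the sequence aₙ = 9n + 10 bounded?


aₙ = 9n + 10 → as n→∞, aₙ→∞
No finite upper bound exists
The sequence is UNBOUNDED

Unbounded (aₙ → ∞ as n → ∞)


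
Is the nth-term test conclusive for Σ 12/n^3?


lim(n→∞) 12/n^3 = 0
lim aₙ = 0 → nth-term test is INCONCLUSIVE
(Need other tests; this is actually a convergent p-series with p=3 > 1)

Inconclusive (lim aₙ = 0; need another test)


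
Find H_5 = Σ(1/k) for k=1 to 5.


H_5 = 1/1 + 1/2 + 1/3 + 1/4 + 1/5
= 137/60
≈ 2.2833

H_5 = 137/60 ≈ 2.2833


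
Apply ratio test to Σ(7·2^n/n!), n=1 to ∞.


aₙ = 7·2^n/n!
a_{n+1}/aₙ = 2^(n+1)/(n+1)! × n!/2^n  (constant 7 cancels)
= 2/(n+1)
L = lim(n→∞) 2/(n+1) = 0
L < 1 → series CONVERGES

Converges (ratio test: L = 0 < 1)


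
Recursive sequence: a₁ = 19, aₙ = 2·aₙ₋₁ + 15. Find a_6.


Computing step by step:
a_1 = 19
a_2 = 53
a_3 = 121
a_4 = 257
a_5 = 529
a_6 = 1073


a_6 = 1073


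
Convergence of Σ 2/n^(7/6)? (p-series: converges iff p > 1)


p-series test: Σ c/n^p converges if p > 1, diverges if p ≤ 1 (constant c > 0 doesn't affect convergence).
p = 7/6
7/6 > 1 → CONVERGES

Converges (p = 7/6 > 1)


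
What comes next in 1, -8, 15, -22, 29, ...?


Pattern: alternating sign, magnitude arithmetic (d=7)
Terms: 1, -8, 15, -22, 29
Next term = -36

Next term = -36


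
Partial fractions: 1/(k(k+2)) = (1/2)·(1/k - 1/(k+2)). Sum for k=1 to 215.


1/(k(k+2)) = (1/2)·(1/k - 1/(k+2)) (partial fractions)
Telescoping: Σ = (1/2)·(1 + 1/2 - 1/216 - 1/217) = 69875/93744

Sum = 69875/93744


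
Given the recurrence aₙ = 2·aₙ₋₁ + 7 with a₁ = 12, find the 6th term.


Computing step by step:
a_1 = 12
a_2 = 31
a_3 = 69
a_4 = 145
a_5 = 297
a_6 = 601


a_6 = 601


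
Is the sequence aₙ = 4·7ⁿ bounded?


aₙ = 4·7ⁿ → as n→∞, aₙ→∞ (since base 7 > 1)
No finite upper bound exists
The sequence is UNBOUNDED

Unbounded (aₙ → ∞ as n → ∞)


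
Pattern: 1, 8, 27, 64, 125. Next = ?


Pattern: perfect cubes: n³
Terms: 1, 8, 27, 64, 125
Next term = 216

Next term = 216


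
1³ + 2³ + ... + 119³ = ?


n(n+1)/2 = 119×120/2 = 7140
Σk³ = 7140² = 50979600

Σk³ = 50979600


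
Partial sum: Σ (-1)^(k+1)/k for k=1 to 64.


S = 1 - 1/2 + 1/3 - 1/4 + 1/5 - 1/6 + 1/7 - 1/8 ± ...
= 0.6854
(Full series converges to +ln(2) ≈ +0.6931)

S_64 = 0.6854


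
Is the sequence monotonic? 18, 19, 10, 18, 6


Differences: 1, -9, 8, -12
Difference at position 1 is +1 (> 0) but position 2 is -9 (< 0) — sequence both rises and falls
→ NOT monotonic

Not monotonic


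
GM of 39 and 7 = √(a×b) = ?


GM = √(39×7) = √273 = 16.5227

GM = 16.5227


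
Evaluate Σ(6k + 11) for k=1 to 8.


Σ(6k+11) = 6·Σk + 11·n
= 6·36 + 11·8
= 216 + 88 = 304

Σ = 304


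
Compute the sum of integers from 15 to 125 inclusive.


Σₖ₌15^125 k = Σₖ₌₁^125 k − Σₖ₌₁^14 k
= 125·126/2 − 14·15/2
= 7875 − 105 = 7770

Σk = 7770


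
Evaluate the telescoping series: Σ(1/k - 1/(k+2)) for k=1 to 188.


Telescoping with gap 2: two head and two tail terms survive.
= (1 + 1/2) - (1/189 + 1/190)
= 3/2 - 1/189 - 1/190 = 26743/17955

Sum = 26743/17955


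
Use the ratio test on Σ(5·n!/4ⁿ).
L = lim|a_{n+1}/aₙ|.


aₙ = 5·n!/4^n
a_{n+1}/aₙ = (n+1)!/4^(n+1) × 4^n/n!  (constant 5 cancels)
= (n+1)/4
L = lim(n→∞) (n+1)/4 = ∞
L > 1 → series DIVERGES

Diverges (ratio test: L = ∞ > 1)


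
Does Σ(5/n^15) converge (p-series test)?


p-series test: Σ c/n^p converges if p > 1, diverges if p ≤ 1 (constant c > 0 doesn't affect convergence).
p = 15
15 > 1 → CONVERGES

Converges (p = 15 > 1)


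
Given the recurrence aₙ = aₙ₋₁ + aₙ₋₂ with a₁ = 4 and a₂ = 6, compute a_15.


Computing iteratively: 4, 6, 10, 16, 26, 42, 68, 110, 178, 288, 466, 754, ...
a_15 = 3194

a_15 = 3194


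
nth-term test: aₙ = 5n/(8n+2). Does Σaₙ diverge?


lim(n→∞) 5n/(8n+2) = 5/8 = 5/8  (divide numerator and denominator by n)
lim aₙ = 5/8 ≠ 0 → series DIVERGES

Diverges (lim aₙ = 5/8 ≠ 0)


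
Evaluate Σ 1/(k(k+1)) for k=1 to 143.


1/(k(k+1)) = 1/k - 1/(k+1) (partial fractions)
Telescoping: Σ = 1 - 1/144 = 143/144

Sum = 143/144


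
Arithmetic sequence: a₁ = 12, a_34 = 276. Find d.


d = (aₙ - a₁)/(n-1)
= (276 - 12)/(34-1)
= 264/33 = 8

d = 8


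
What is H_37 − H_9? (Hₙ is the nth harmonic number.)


Σₖ₌10^37 1/k = 1/10 + 1/11 + 1/12 + ... + 1/37
= 95244204281299/69388720221600
≈ 1.3726

Sum = 95244204281299/69388720221600 ≈ 1.3726


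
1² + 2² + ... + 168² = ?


n = 168
n(n+1)(2n+1)/6 = 168×169×337/6
= 9568104/6 = 1594684

Σk² = 1594684


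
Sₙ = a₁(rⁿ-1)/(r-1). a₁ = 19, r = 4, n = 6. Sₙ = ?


Sₙ = 19×(4^6 - 1)/(4 - 1)
= 19×(4096 - 1)/3
= 19×4095/3
= 25935

S_6 = 25935


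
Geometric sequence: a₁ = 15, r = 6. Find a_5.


aₙ = a₁·r^(n-1)
= 15×6^4
= 15×1296
= 19440

a_5 = 19440


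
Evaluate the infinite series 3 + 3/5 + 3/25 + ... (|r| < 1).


S∞ = a₁/(1-r) = 3/(1 - 1/5)
= 3/(4/5)
= 15/4

S∞ = 15/4


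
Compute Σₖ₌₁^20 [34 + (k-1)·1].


aₙ = 34 + (20-1)×1 = 53
Sₙ = n(a₁+aₙ)/2 = 20×(34+53)/2
= 20×87/2 = 870

S_20 = 870


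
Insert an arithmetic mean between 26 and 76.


AM = (26 + 76)/2 = 102/2 = 51

AM = 51


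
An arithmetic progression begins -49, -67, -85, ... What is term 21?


aₙ = a₁ + (n-1)d
= -49 + (21-1)×-18
= -49 - 360
= -409

a_21 = -409


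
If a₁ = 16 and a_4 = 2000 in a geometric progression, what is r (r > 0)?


r^(n-1) = aₙ/a₁
r^3 = 2000/16 = 125
r = 125^(1/3)
= 5

r = 5


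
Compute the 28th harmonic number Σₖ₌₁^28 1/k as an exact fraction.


H_28 = 1/1 + 1/2 + 1/3 + ... + 1/28
= 315404588903/80313433200
≈ 3.9272

H_28 = 315404588903/80313433200 ≈ 3.9272


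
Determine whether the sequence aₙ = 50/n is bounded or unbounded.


a₁ = 50, a₂ = 50/2, a₃ = 50/3, ...
0 < aₙ ≤ 50 for all n ≥ 1
Lower bound: 0, Upper bound: 50
The sequence IS bounded

Bounded (0 < aₙ ≤ 50)


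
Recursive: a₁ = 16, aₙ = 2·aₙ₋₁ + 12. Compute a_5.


Computing step by step:
a_1 = 16
a_2 = 44
a_3 = 100
a_4 = 212
a_5 = 436


a_5 = 436


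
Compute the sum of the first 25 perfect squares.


n = 25
n(n+1)(2n+1)/6 = 25×26×51/6
= 33150/6 = 5525

Σk² = 5525


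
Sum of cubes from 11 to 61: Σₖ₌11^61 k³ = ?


Σₖ₌11^61 k³ = [61·62/2]² − [10·11/2]²
= 3575881 − 3025 = 3572856

Σk³ = 3572856


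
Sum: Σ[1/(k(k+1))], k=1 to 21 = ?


1/(k(k+1)) = 1/k - 1/(k+1) (partial fractions)
Telescoping: Σ = 1 - 1/22 = 21/22

Sum = 21/22


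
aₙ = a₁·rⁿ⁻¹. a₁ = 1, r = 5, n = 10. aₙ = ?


aₙ = a₁·r^(n-1)
= 1×5^9
= 1×1953125
= 1953125

a_10 = 1953125


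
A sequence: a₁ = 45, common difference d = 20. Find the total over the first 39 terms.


aₙ = 45 + (39-1)×20 = 805
Sₙ = n(a₁+aₙ)/2 = 39×(45+805)/2
= 39×850/2 = 16575

S_39 = 16575


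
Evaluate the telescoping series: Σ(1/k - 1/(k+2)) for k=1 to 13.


Telescoping with gap 2: two head and two tail terms survive.
= (1 + 1/2) - (1/14 + 1/15)
= 3/2 - 1/14 - 1/15 = 143/105

Sum = 143/105


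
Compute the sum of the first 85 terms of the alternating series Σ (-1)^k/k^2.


S = -1 + 1/4 - 1/9 + 1/16 - 1/25 + 1/36 - 1/49 + 1/64 ± ...
= -0.8225
(Full series converges to -π²/12 ≈ -0.8225)

S_85 = -0.8225


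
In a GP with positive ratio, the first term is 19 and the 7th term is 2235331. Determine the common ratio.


r^(n-1) = aₙ/a₁
r^6 = 2235331/19 = 117649
r = 117649^(1/6)
= ±7; taking r > 0 gives r = 7

r = 7


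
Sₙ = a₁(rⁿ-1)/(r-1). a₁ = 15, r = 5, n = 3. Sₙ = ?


Sₙ = 15×(5^3 - 1)/(5 - 1)
= 15×(125 - 1)/4
= 15×124/4
= 465

S_3 = 465


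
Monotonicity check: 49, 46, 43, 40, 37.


Differences: -3, -3, -3, -3
All differences < 0 → strictly DECREASING

Monotonically decreasing


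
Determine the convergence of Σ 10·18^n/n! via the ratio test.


aₙ = 10·18^n/n!
a_{n+1}/aₙ = 18^(n+1)/(n+1)! × n!/18^n  (constant 10 cancels)
= 18/(n+1)
L = lim(n→∞) 18/(n+1) = 0
L < 1 → series CONVERGES

Converges (ratio test: L = 0 < 1)


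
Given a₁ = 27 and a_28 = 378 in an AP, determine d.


d = (aₙ - a₁)/(n-1)
= (378 - 27)/(28-1)
= 351/27 = 13

d = 13


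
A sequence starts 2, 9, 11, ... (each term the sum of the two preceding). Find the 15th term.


Computing iteratively: 2, 9, 11, 20, 31, 51, 82, 133, 215, 348, 563, 911, ...
a_15 = 3859

a_15 = 3859


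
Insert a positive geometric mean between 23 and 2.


GM = √(23×2) = √46 = 6.7823

GM = 6.7823


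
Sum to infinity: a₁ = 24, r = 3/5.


S∞ = a₁/(1-r) = 24/(1 - 3/5)
= 24/(2/5)
= 60

S∞ = 60


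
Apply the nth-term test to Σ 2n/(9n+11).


lim(n→∞) 2n/(9n+11) = 2/9 = 2/9  (divide numerator and denominator by n)
lim aₙ = 2/9 ≠ 0 → series DIVERGES

Diverges (lim aₙ = 2/9 ≠ 0)


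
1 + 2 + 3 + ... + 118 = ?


n(n+1)/2 = 118×119/2 = 14042/2 = 7021

Σk = 7021


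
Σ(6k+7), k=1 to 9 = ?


Σ(6k+7) = 6·Σk + 7·n
= 6·45 + 7·9
= 270 + 63 = 333

Σ = 333


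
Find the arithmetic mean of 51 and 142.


AM = (51 + 142)/2 = 193/2 = 96.5

AM = 96.5


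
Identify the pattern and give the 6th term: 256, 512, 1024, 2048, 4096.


Pattern: powers of 2: 2ⁿ
Terms: 256, 512, 1024, 2048, 4096
Next term = 8192

Next term = 8192


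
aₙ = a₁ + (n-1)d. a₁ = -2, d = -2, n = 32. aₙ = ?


aₙ = a₁ + (n-1)d
= -2 + (32-1)×-2
= -2 - 62
= -64

a_32 = -64


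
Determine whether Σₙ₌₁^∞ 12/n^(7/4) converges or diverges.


p-series test: Σ c/n^p converges if p > 1, diverges if p ≤ 1 (constant c > 0 doesn't affect convergence).
p = 7/4
7/4 > 1 → CONVERGES

Converges (p = 7/4 > 1)


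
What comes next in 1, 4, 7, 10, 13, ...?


Pattern: arithmetic (d=3)
Terms: 1, 4, 7, 10, 13
Next term = 16

Next term = 16


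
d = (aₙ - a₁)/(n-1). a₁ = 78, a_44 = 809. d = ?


d = (aₙ - a₁)/(n-1)
= (809 - 78)/(44-1)
= 731/43 = 17

d = 17


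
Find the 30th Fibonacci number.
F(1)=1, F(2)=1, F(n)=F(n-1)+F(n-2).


Fibonacci sequence: 1, 1, 2, 3, 5, 8, 13, 21, 34, 55, 89, ...
F(30) = 832040

F(30) = 832040


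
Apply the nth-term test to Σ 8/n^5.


lim(n→∞) 8/n^5 = 0
lim aₙ = 0 → nth-term test is INCONCLUSIVE
(Need other tests; this is actually a convergent p-series with p=5 > 1)

Inconclusive (lim aₙ = 0; need another test)


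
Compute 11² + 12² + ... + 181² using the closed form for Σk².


Σₖ₌11^181 k² = Σₖ₌₁^181 k² − Σₖ₌₁^10 k²
= 181·182·363/6 − 10·11·21/6
= 1992991 − 385 = 1992606

Σk² = 1992606


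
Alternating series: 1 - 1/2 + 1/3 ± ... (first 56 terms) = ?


S = 1 - 1/2 + 1/3 - 1/4 + 1/5 - 1/6 + 1/7 - 1/8 ± ...
= 0.6843
(Full series converges to +ln(2) ≈ +0.6931)

S_56 = 0.6843


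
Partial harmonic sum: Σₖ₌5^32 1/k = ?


Σₖ₌5^32 1/k = 1/5 + 1/6 + 1/7 + ... + 1/32
= 285220390427639/144403552893600
≈ 1.9752

Sum = 285220390427639/144403552893600 ≈ 1.9752


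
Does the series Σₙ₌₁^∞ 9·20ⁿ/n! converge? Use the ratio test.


aₙ = 9·20^n/n!
a_{n+1}/aₙ = 20^(n+1)/(n+1)! × n!/20^n  (constant 9 cancels)
= 20/(n+1)
L = lim(n→∞) 20/(n+1) = 0
L < 1 → series CONVERGES

Converges (ratio test: L = 0 < 1)


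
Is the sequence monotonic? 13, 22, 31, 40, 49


Differences: 9, 9, 9, 9
All differences > 0 → strictly INCREASING

Monotonically increasing


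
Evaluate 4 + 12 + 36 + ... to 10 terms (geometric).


Sₙ = 4×(3^10 - 1)/(3 - 1)
= 4×(59049 - 1)/2
= 4×59048/2
= 118096

S_10 = 118096


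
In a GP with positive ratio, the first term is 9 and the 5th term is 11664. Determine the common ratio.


r^(n-1) = aₙ/a₁
r^4 = 11664/9 = 1296
r = 1296^(1/4)
= ±6; taking r > 0 gives r = 6

r = 6


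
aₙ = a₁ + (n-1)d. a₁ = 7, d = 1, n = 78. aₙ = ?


aₙ = a₁ + (n-1)d
= 7 + (78-1)×1
= 7 + 77
= 84

a_78 = 84


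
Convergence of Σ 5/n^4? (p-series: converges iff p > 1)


p-series test: Σ c/n^p converges if p > 1, diverges if p ≤ 1 (constant c > 0 doesn't affect convergence).
p = 4
4 > 1 → CONVERGES

Converges (p = 4 > 1)


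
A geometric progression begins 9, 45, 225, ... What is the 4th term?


aₙ = a₁·r^(n-1)
= 9×5^3
= 9×125
= 1125

a_4 = 1125


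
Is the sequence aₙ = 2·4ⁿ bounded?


aₙ = 2·4ⁿ → as n→∞, aₙ→∞ (since base 4 > 1)
No finite upper bound exists
The sequence is UNBOUNDED

Unbounded (aₙ → ∞ as n → ∞)


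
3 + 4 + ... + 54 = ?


Σₖ₌3^54 k = Σₖ₌₁^54 k − Σₖ₌₁^2 k
= 54·55/2 − 2·3/2
= 1485 − 3 = 1482

Σk = 1482


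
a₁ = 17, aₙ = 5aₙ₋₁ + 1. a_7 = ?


Computing step by step:
a_1 = 17
a_2 = 86
a_3 = 431
a_4 = 2156
a_5 = 10781
a_6 = 53906
a_7 = 269531


a_7 = 269531


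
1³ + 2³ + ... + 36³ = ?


n(n+1)/2 = 36×37/2 = 666
Σk³ = 666² = 443556

Σk³ = 443556


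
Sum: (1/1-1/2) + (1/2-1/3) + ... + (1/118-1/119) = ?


Telescoping: adjacent terms cancel.
= 1/1 - 1/119
= 1 - 1/119 = 118/119

Sum = 118/119


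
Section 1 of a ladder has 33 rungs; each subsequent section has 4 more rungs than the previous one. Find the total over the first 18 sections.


aₙ = 33 + (18-1)×4 = 101
Sₙ = n(a₁+aₙ)/2 = 18×(33+101)/2
= 18×134/2 = 1206

S_18 = 1206


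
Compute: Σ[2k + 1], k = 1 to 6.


Σ(2k+1) = 2·Σk + 1·n
= 2·21 + 1·6
= 42 + 6 = 48

Σ = 48


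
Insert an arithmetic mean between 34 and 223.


AM = (34 + 223)/2 = 257/2 = 128.5

AM = 128.5


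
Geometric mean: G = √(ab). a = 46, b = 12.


GM = √(46×12) = √552 = 23.4947

GM = 23.4947


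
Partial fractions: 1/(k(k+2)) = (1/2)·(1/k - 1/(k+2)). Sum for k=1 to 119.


1/(k(k+2)) = (1/2)·(1/k - 1/(k+2)) (partial fractions)
Telescoping: Σ = (1/2)·(1 + 1/2 - 1/120 - 1/121) = 21539/29040

Sum = 21539/29040


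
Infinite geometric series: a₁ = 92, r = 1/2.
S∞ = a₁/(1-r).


S∞ = a₁/(1-r) = 92/(1 - 1/2)
= 92/(1/2)
= 184

S∞ = 184


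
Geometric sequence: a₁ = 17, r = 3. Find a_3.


aₙ = a₁·r^(n-1)
= 17×3^2
= 17×9
= 153

a_3 = 153


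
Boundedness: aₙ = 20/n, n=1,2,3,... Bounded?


a₁ = 20, a₂ = 20/2, a₃ = 20/3, ...
0 < aₙ ≤ 20 for all n ≥ 1
Lower bound: 0, Upper bound: 20
The sequence IS bounded

Bounded (0 < aₙ ≤ 20)


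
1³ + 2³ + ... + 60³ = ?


n(n+1)/2 = 60×61/2 = 1830
Σk³ = 1830² = 3348900

Σk³ = 3348900


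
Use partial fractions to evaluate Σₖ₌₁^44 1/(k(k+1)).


1/(k(k+1)) = 1/k - 1/(k+1) (partial fractions)
Telescoping: Σ = 1 - 1/45 = 44/45

Sum = 44/45


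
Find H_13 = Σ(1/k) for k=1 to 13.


H_13 = 1/1 + 1/2 + 1/3 + ... + 1/13
= 1145993/360360
≈ 3.1801

H_13 = 1145993/360360 ≈ 3.1801


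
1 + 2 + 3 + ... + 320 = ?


n(n+1)/2 = 320×321/2 = 102720/2 = 51360

Σk = 51360


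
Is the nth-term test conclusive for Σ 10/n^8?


lim(n→∞) 10/n^8 = 0
lim aₙ = 0 → nth-term test is INCONCLUSIVE
(Need other tests; this is actually a convergent p-series with p=8 > 1)

Inconclusive (lim aₙ = 0; need another test)


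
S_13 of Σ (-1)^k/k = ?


S = -1 + 1/2 - 1/3 + 1/4 - 1/5 + 1/6 - 1/7 + 1/8 ± ...
= -0.7301
(Full series converges to -ln(2) ≈ -0.6931)

S_13 = -0.7301


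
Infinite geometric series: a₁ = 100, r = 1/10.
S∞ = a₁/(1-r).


S∞ = a₁/(1-r) = 100/(1 - 1/10)
= 100/(9/10)
= 1000/9

S∞ = 1000/9


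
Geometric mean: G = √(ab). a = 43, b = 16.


GM = √(43×16) = √688 = 26.2298

GM = 26.2298


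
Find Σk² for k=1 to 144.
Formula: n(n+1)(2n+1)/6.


n = 144
n(n+1)(2n+1)/6 = 144×145×289/6
= 6034320/6 = 1005720

Σk² = 1005720


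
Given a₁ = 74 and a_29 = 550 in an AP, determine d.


d = (aₙ - a₁)/(n-1)
= (550 - 74)/(29-1)
= 476/28 = 17

d = 17


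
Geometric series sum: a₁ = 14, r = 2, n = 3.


Sₙ = 14×(2^3 - 1)/(2 - 1)
= 14×(8 - 1)/1
= 14×7/1
= 98

S_3 = 98


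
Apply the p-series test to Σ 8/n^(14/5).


p-series test: Σ c/n^p converges if p > 1, diverges if p ≤ 1 (constant c > 0 doesn't affect convergence).
p = 14/5
14/5 > 1 → CONVERGES

Converges (p = 14/5 > 1)


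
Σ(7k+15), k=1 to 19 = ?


Σ(7k+15) = 7·Σk + 15·n
= 7·190 + 15·19
= 1330 + 285 = 1615

Σ = 1615


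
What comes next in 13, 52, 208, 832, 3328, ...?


Pattern: geometric (r=4)
Terms: 13, 52, 208, 832, 3328
Next term = 13312

Next term = 13312


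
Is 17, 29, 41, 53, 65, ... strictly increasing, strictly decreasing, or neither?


Differences: 12, 12, 12, 12
All differences > 0 → strictly INCREASING

Monotonically increasing


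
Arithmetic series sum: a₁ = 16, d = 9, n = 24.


aₙ = 16 + (24-1)×9 = 223
Sₙ = n(a₁+aₙ)/2 = 24×(16+223)/2
= 24×239/2 = 2868

S_24 = 2868


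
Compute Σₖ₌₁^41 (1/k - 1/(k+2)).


Telescoping with gap 2: two head and two tail terms survive.
= (1 + 1/2) - (1/42 + 1/43)
= 3/2 - 1/42 - 1/43 = 1312/903

Sum = 1312/903


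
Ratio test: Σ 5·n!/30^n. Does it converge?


aₙ = 5·n!/30^n
a_{n+1}/aₙ = (n+1)!/30^(n+1) × 30^n/n!  (constant 5 cancels)
= (n+1)/30
L = lim(n→∞) (n+1)/30 = ∞
L > 1 → series DIVERGES

Diverges (ratio test: L = ∞ > 1)


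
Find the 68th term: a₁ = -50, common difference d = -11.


aₙ = a₁ + (n-1)d
= -50 + (68-1)×-11
= -50 - 737
= -787

a_68 = -787


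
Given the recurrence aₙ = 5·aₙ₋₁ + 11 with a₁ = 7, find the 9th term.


Computing step by step:
a_1 = 7
a_2 = 46
a_3 = 241
a_4 = 1216
a_5 = 6091
a_6 = 30466
a_7 = 152341
a_8 = 761716
a_9 = 3808591


a_9 = 3808591


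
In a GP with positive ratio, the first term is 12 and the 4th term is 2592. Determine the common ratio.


r^(n-1) = aₙ/a₁
r^3 = 2592/12 = 216
r = 216^(1/3)
= 6

r = 6


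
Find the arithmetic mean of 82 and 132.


AM = (82 + 132)/2 = 214/2 = 107

AM = 107


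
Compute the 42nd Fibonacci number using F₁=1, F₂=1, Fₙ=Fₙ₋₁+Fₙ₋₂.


Fibonacci sequence: 1, 1, 2, 3, 5, 8, 13, 21, 34, 55, 89, ...
F(42) = 267914296

F(42) = 267914296


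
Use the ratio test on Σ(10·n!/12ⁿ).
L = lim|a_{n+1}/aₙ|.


aₙ = 10·n!/12^n
a_{n+1}/aₙ = (n+1)!/12^(n+1) × 12^n/n!  (constant 10 cancels)
= (n+1)/12
L = lim(n→∞) (n+1)/12 = ∞
L > 1 → series DIVERGES

Diverges (ratio test: L = ∞ > 1)


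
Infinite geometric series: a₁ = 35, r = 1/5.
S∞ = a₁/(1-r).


S∞ = a₁/(1-r) = 35/(1 - 1/5)
= 35/(4/5)
= 175/4

S∞ = 175/4


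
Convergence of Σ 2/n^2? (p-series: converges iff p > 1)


p-series test: Σ c/n^p converges if p > 1, diverges if p ≤ 1 (constant c > 0 doesn't affect convergence).
p = 2
2 > 1 → CONVERGES

Converges (p = 2 > 1)


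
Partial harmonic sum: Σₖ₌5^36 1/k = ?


Σₖ₌5^36 1/k = 1/5 + 1/6 + 1/7 + ... + 1/36
= 27452767689709/13127595717600
≈ 2.0912

Sum = 27452767689709/13127595717600 ≈ 2.0912


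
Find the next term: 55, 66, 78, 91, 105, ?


Pattern: triangular numbers: n(n+1)/2
Terms: 55, 66, 78, 91, 105
Next term = 120

Next term = 120


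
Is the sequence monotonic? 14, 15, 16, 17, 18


Differences: 1, 1, 1, 1
All differences > 0 → strictly INCREASING

Monotonically increasing


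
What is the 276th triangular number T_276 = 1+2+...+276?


n(n+1)/2 = 276×277/2 = 76452/2 = 38226

Σk = 38226


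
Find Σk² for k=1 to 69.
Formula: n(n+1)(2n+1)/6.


n = 69
n(n+1)(2n+1)/6 = 69×70×139/6
= 671370/6 = 111895

Σk² = 111895


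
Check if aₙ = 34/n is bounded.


a₁ = 34, a₂ = 34/2, a₃ = 34/3, ...
0 < aₙ ≤ 34 for all n ≥ 1
Lower bound: 0, Upper bound: 34
The sequence IS bounded

Bounded (0 < aₙ ≤ 34)


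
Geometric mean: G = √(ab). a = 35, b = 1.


GM = √(35×1) = √35 = 5.9161

GM = 5.9161


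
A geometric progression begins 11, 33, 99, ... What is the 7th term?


aₙ = a₁·r^(n-1)
= 11×3^6
= 11×729
= 8019

a_7 = 8019


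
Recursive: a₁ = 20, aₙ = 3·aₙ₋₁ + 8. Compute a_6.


Computing step by step:
a_1 = 20
a_2 = 68
a_3 = 212
a_4 = 644
a_5 = 1940
a_6 = 5828


a_6 = 5828


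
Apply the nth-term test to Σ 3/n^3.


lim(n→∞) 3/n^3 = 0
lim aₙ = 0 → nth-term test is INCONCLUSIVE
(Need other tests; this is actually a convergent p-series with p=3 > 1)

Inconclusive (lim aₙ = 0; need another test)


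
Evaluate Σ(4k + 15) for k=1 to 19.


Σ(4k+15) = 4·Σk + 15·n
= 4·190 + 15·19
= 760 + 285 = 1045

Σ = 1045


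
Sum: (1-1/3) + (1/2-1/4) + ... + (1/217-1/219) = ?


Telescoping with gap 2: two head and two tail terms survive.
= (1 + 1/2) - (1/218 + 1/219)
= 3/2 - 1/218 - 1/219 = 35588/23871

Sum = 35588/23871


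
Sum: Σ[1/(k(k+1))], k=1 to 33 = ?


1/(k(k+1)) = 1/k - 1/(k+1) (partial fractions)
Telescoping: Σ = 1 - 1/34 = 33/34

Sum = 33/34


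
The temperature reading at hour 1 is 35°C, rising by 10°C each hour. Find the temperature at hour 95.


aₙ = a₁ + (n-1)d
= 35 + (95-1)×10
= 35 + 940
= 975

a_95 = 975


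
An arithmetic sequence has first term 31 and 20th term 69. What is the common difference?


d = (aₙ - a₁)/(n-1)
= (69 - 31)/(20-1)
= 38/19 = 2

d = 2


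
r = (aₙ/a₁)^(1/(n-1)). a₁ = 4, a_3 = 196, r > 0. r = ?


r^(n-1) = aₙ/a₁
r^2 = 196/4 = 49
r = 49^(1/2)
= ±7; taking r > 0 gives r = 7

r = 7


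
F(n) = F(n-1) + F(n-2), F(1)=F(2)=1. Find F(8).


Fibonacci sequence: 1, 1, 2, 3, 5, 8, 13, 21
F(8) = 21

F(8) = 21


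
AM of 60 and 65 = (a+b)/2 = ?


AM = (60 + 65)/2 = 125/2 = 62.5

AM = 62.5


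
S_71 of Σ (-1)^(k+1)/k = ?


S = 1 - 1/2 + 1/3 - 1/4 + 1/5 - 1/6 + 1/7 - 1/8 ± ...
= 0.7001
(Full series converges to +ln(2) ≈ +0.6931)

S_71 = 0.7001


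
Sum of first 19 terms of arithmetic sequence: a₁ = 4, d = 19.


aₙ = 4 + (19-1)×19 = 346
Sₙ = n(a₁+aₙ)/2 = 19×(4+346)/2
= 19×350/2 = 3325

S_19 = 3325


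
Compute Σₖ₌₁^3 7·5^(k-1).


Sₙ = 7×(5^3 - 1)/(5 - 1)
= 7×(125 - 1)/4
= 7×124/4
= 217

S_3 = 217


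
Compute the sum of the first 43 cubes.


n(n+1)/2 = 43×44/2 = 946
Σk³ = 946² = 894916

Σk³ = 894916


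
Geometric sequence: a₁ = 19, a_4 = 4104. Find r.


r^(n-1) = aₙ/a₁
r^3 = 4104/19 = 216
r = 216^(1/3)
= 6

r = 6


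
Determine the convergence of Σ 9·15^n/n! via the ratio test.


aₙ = 9·15^n/n!
a_{n+1}/aₙ = 15^(n+1)/(n+1)! × n!/15^n  (constant 9 cancels)
= 15/(n+1)
L = lim(n→∞) 15/(n+1) = 0
L < 1 → series CONVERGES

Converges (ratio test: L = 0 < 1)


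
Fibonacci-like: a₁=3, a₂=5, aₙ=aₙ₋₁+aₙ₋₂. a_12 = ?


Computing iteratively: 3, 5, 8, 13, 21, 34, 55, 89, 144, 233, 377, 610
a_12 = 610

a_12 = 610


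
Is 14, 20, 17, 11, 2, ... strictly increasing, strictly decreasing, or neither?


Differences: 6, -3, -6, -9
Difference at position 1 is +6 (> 0) but position 2 is -3 (< 0) — sequence both rises and falls
→ NOT monotonic

Not monotonic


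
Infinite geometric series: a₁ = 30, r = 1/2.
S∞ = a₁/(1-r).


S∞ = a₁/(1-r) = 30/(1 - 1/2)
= 30/(1/2)
= 60

S∞ = 60


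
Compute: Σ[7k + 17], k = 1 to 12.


Σ(7k+17) = 7·Σk + 17·n
= 7·78 + 17·12
= 546 + 204 = 750

Σ = 750


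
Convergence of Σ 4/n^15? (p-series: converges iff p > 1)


p-series test: Σ c/n^p converges if p > 1, diverges if p ≤ 1 (constant c > 0 doesn't affect convergence).
p = 15
15 > 1 → CONVERGES

Converges (p = 15 > 1)


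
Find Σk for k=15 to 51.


Σₖ₌15^51 k = Σₖ₌₁^51 k − Σₖ₌₁^14 k
= 51·52/2 − 14·15/2
= 1326 − 105 = 1221

Σk = 1221


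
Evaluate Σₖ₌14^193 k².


Σₖ₌14^193 k² = Σₖ₌₁^193 k² − Σₖ₌₁^13 k²
= 193·194·387/6 − 13·14·27/6
= 2415009 − 819 = 2414190

Σk² = 2414190


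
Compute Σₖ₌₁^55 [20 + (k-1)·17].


aₙ = 20 + (55-1)×17 = 938
Sₙ = n(a₁+aₙ)/2 = 55×(20+938)/2
= 55×958/2 = 26345

S_55 = 26345


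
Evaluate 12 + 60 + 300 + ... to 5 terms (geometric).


Sₙ = 12×(5^5 - 1)/(5 - 1)
= 12×(3125 - 1)/4
= 12×3124/4
= 9372

S_5 = 9372


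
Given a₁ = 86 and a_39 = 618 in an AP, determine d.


d = (aₙ - a₁)/(n-1)
= (618 - 86)/(39-1)
= 532/38 = 14

d = 14


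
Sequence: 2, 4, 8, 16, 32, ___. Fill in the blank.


Pattern: powers of 2: 2ⁿ
Terms: 2, 4, 8, 16, 32
Next term = 64

Next term = 64


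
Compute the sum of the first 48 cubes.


n(n+1)/2 = 48×49/2 = 1176
Σk³ = 1176² = 1382976

Σk³ = 1382976


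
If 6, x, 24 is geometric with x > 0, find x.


GM = √(6×24) = √144 = 12

GM = 12


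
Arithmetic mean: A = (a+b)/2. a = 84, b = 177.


AM = (84 + 177)/2 = 261/2 = 130.5

AM = 130.5


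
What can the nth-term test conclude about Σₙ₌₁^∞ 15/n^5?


lim(n→∞) 15/n^5 = 0
lim aₙ = 0 → nth-term test is INCONCLUSIVE
(Need other tests; this is actually a convergent p-series with p=5 > 1)

Inconclusive (lim aₙ = 0; need another test)


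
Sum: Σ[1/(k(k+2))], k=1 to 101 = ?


1/(k(k+2)) = (1/2)·(1/k - 1/(k+2)) (partial fractions)
Telescoping: Σ = (1/2)·(1 + 1/2 - 1/102 - 1/103) = 7777/10506

Sum = 7777/10506


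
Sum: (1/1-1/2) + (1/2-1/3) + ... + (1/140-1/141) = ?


Telescoping: adjacent terms cancel.
= 1/1 - 1/141
= 1 - 1/141 = 140/141

Sum = 140/141


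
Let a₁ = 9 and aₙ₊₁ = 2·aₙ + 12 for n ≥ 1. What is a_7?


Computing step by step:
a_1 = 9
a_2 = 30
a_3 = 72
a_4 = 156
a_5 = 324
a_6 = 660
a_7 = 1332


a_7 = 1332


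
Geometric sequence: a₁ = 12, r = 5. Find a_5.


aₙ = a₁·r^(n-1)
= 12×5^4
= 12×625
= 7500

a_5 = 7500


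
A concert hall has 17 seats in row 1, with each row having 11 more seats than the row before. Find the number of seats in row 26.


aₙ = a₁ + (n-1)d
= 17 + (26-1)×11
= 17 + 275
= 292

a_26 = 292


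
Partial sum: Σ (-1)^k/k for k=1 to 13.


S = -1 + 1/2 - 1/3 + 1/4 - 1/5 + 1/6 - 1/7 + 1/8 ± ...
= -0.7301
(Full series converges to -ln(2) ≈ -0.6931)

S_13 = -0.7301


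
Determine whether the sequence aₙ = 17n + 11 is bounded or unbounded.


aₙ = 17n + 11 → as n→∞, aₙ→∞
No finite upper bound exists
The sequence is UNBOUNDED

Unbounded (aₙ → ∞ as n → ∞)


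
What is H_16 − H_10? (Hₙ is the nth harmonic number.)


Σₖ₌11^16 1/k = 1/11 + 1/12 + 1/13 + 1/14 + 1/15 + 1/16
= 36177/80080
≈ 0.4518

Sum = 36177/80080 ≈ 0.4518


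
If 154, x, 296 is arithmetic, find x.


AM = (154 + 296)/2 = 450/2 = 225

AM = 225


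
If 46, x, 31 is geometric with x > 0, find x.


GM = √(46×31) = √1426 = 37.7624

GM = 37.7624


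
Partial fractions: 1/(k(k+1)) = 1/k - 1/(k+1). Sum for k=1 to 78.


1/(k(k+1)) = 1/k - 1/(k+1) (partial fractions)
Telescoping: Σ = 1 - 1/79 = 78/79

Sum = 78/79


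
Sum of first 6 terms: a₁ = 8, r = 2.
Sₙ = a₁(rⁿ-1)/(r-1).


Sₙ = 8×(2^6 - 1)/(2 - 1)
= 8×(64 - 1)/1
= 8×63/1
= 504

S_6 = 504


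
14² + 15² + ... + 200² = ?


Σₖ₌14^200 k² = Σₖ₌₁^200 k² − Σₖ₌₁^13 k²
= 200·201·401/6 − 13·14·27/6
= 2686700 − 819 = 2685881

Σk² = 2685881


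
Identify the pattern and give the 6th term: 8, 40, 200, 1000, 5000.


Pattern: geometric (r=5)
Terms: 8, 40, 200, 1000, 5000
Next term = 25000

Next term = 25000


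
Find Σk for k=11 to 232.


Σₖ₌11^232 k = Σₖ₌₁^232 k − Σₖ₌₁^10 k
= 232·233/2 − 10·11/2
= 27028 − 55 = 26973

Σk = 26973


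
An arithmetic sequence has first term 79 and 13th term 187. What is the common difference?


d = (aₙ - a₁)/(n-1)
= (187 - 79)/(13-1)
= 108/12 = 9

d = 9


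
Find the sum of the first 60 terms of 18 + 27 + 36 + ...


aₙ = 18 + (60-1)×9 = 549
Sₙ = n(a₁+aₙ)/2 = 60×(18+549)/2
= 60×567/2 = 17010

S_60 = 17010


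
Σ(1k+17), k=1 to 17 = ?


Σ(1k+17) = 1·Σk + 17·n
= 1·153 + 17·17
= 153 + 289 = 442

Σ = 442


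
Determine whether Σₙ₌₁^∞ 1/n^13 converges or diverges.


p-series test: Σ c/n^p converges if p > 1, diverges if p ≤ 1 (constant c > 0 doesn't affect convergence).
p = 13
13 > 1 → CONVERGES

Converges (p = 13 > 1)


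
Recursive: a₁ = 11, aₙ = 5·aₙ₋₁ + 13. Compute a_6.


Computing step by step:
a_1 = 11
a_2 = 68
a_3 = 353
a_4 = 1778
a_5 = 8903
a_6 = 44528


a_6 = 44528


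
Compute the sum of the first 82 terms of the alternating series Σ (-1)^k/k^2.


S = -1 + 1/4 - 1/9 + 1/16 - 1/25 + 1/36 - 1/49 + 1/64 ± ...
= -0.8224
(Full series converges to -π²/12 ≈ -0.8225)

S_82 = -0.8224


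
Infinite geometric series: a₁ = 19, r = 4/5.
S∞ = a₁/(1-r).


S∞ = a₁/(1-r) = 19/(1 - 4/5)
= 19/(1/5)
= 95

S∞ = 95


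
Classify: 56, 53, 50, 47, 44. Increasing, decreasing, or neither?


Differences: -3, -3, -3, -3
All differences < 0 → strictly DECREASING

Monotonically decreasing


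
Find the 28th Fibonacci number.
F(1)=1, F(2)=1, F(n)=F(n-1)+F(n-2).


Fibonacci sequence: 1, 1, 2, 3, 5, 8, 13, 21, 34, 55, 89, ...
F(28) = 317811

F(28) = 317811


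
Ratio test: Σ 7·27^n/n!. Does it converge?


aₙ = 7·27^n/n!
a_{n+1}/aₙ = 27^(n+1)/(n+1)! × n!/27^n  (constant 7 cancels)
= 27/(n+1)
L = lim(n→∞) 27/(n+1) = 0
L < 1 → series CONVERGES

Converges (ratio test: L = 0 < 1)


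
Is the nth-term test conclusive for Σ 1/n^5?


lim(n→∞) 1/n^5 = 0
lim aₙ = 0 → nth-term test is INCONCLUSIVE
(Need other tests; this is actually a convergent p-series with p=5 > 1)

Inconclusive (lim aₙ = 0; need another test)


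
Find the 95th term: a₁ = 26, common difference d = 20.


aₙ = a₁ + (n-1)d
= 26 + (95-1)×20
= 26 + 1880
= 1906

a_95 = 1906


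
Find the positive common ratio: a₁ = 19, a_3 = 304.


r^(n-1) = aₙ/a₁
r^2 = 304/19 = 16
r = 16^(1/2)
= ±4; taking r > 0 gives r = 4

r = 4


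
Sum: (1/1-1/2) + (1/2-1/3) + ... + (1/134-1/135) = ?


Telescoping: adjacent terms cancel.
= 1/1 - 1/135
= 1 - 1/135 = 134/135

Sum = 134/135


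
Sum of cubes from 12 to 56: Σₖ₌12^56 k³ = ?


Σₖ₌12^56 k³ = [56·57/2]² − [11·12/2]²
= 2547216 − 4356 = 2542860

Σk³ = 2542860


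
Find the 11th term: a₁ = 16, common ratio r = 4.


aₙ = a₁·r^(n-1)
= 16×4^10
= 16×1048576
= 16777216

a_11 = 16777216


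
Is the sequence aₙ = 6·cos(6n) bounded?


For all n, -1 ≤ cos(6n) ≤ 1, so -6 ≤ 6·cos(6n) ≤ 6
Lower bound: -6, Upper bound: 6
The sequence IS bounded

Bounded (-6 ≤ aₙ ≤ 6)


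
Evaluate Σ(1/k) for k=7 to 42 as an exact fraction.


Σₖ₌7^42 1/k = 1/7 + 1/8 + 1/9 + ... + 1/42
= 5339216043075299/2844937529085600
≈ 1.8767

Sum = 5339216043075299/2844937529085600 ≈ 1.8767


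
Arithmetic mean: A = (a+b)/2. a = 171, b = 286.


AM = (171 + 286)/2 = 457/2 = 228.5

AM = 228.5


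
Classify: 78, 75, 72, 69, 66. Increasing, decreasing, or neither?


Differences: -3, -3, -3, -3
All differences < 0 → strictly DECREASING

Monotonically decreasing


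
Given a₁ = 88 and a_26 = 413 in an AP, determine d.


d = (aₙ - a₁)/(n-1)
= (413 - 88)/(26-1)
= 325/25 = 13

d = 13


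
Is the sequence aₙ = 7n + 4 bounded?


aₙ = 7n + 4 → as n→∞, aₙ→∞
No finite upper bound exists
The sequence is UNBOUNDED

Unbounded (aₙ → ∞ as n → ∞)


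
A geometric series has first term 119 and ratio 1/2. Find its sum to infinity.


S∞ = a₁/(1-r) = 119/(1 - 1/2)
= 119/(1/2)
= 238

S∞ = 238


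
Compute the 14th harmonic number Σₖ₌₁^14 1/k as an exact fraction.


H_14 = 1/1 + 1/2 + 1/3 + ... + 1/14
= 1171733/360360
≈ 3.2516

H_14 = 1171733/360360 ≈ 3.2516


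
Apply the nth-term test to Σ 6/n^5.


lim(n→∞) 6/n^5 = 0
lim aₙ = 0 → nth-term test is INCONCLUSIVE
(Need other tests; this is actually a convergent p-series with p=5 > 1)

Inconclusive (lim aₙ = 0; need another test)


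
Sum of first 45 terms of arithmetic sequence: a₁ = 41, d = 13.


aₙ = 41 + (45-1)×13 = 613
Sₙ = n(a₁+aₙ)/2 = 45×(41+613)/2
= 45×654/2 = 14715

S_45 = 14715


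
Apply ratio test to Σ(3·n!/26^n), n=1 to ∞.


aₙ = 3·n!/26^n
a_{n+1}/aₙ = (n+1)!/26^(n+1) × 26^n/n!  (constant 3 cancels)
= (n+1)/26
L = lim(n→∞) (n+1)/26 = ∞
L > 1 → series DIVERGES

Diverges (ratio test: L = ∞ > 1)


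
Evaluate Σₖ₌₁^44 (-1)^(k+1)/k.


S = 1 - 1/2 + 1/3 - 1/4 + 1/5 - 1/6 + 1/7 - 1/8 ± ...
= 0.6819
(Full series converges to +ln(2) ≈ +0.6931)

S_44 = 0.6819


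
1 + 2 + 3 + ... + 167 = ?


n(n+1)/2 = 167×168/2 = 28056/2 = 14028

Σk = 14028


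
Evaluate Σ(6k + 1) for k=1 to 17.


Σ(6k+1) = 6·Σk + 1·n
= 6·153 + 1·17
= 918 + 17 = 935

Σ = 935


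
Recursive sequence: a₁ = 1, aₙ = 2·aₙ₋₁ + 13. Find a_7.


Computing step by step:
a_1 = 1
a_2 = 15
a_3 = 43
a_4 = 99
a_5 = 211
a_6 = 435
a_7 = 883


a_7 = 883


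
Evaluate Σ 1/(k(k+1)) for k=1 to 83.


1/(k(k+1)) = 1/k - 1/(k+1) (partial fractions)
Telescoping: Σ = 1 - 1/84 = 83/84

Sum = 83/84
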